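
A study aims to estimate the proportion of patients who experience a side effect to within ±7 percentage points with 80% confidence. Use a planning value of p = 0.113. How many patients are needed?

For a proportion with margin E = 0.07 at 80% confidence, z = 1.282.
n = p̂(1−p̂)(z/E)² = 0.113 × 0.887 × (1.282/0.07)² = 33.62
Round up: n = 34.

34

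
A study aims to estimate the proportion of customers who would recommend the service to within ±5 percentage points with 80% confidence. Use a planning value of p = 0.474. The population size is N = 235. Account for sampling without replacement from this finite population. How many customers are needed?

97

For a proportion with margin E = 0.05 at 80% confidence, z = 1.282.
n = p̂(1−p̂)(z/E)² = 0.474 × 0.526 × (1.282/0.05)² = 163.91 — call this n₀.
Finite-population correction with N = 235: n = n₀ / (1 + (n₀−1)/N) = 163.91 / 1.693 = 96.82
Round up: n = 97.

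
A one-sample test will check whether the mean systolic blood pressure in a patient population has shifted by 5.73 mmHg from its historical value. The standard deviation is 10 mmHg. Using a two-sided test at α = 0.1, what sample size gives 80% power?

For a one-sample z-test, n = ((z_{α/2} + z_β)·σ/δ)².
z_{α/2} = 1.645 (two-sided α = 0.1); z_β = 0.842 (power 80% → β = 0.2).
n = (2.487 × 10 / 5.73)² = 18.84
Round up: n = 19.

19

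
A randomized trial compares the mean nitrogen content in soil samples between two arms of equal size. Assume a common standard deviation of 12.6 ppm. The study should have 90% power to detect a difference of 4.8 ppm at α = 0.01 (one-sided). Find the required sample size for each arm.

For two equal groups, n per group = 2·((z_α + z_β)·σ/δ)².
z_α = 2.326; z_β = 1.282 (power 90%).
n = 2 × (3.608 × 12.6 / 4.8)² = 2 × 89.70 = 179.40
Round up: n = 180 per group.

180 per group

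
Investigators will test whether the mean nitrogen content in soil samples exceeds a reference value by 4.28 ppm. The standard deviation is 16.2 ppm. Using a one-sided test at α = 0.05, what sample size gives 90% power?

For a one-sample z-test, n = ((z_α + z_β)·σ/δ)².
z_α = 1.645 (one-sided α = 0.05); z_β = 1.282 (power 90% → β = 0.1).
n = (2.927 × 16.2 / 4.28)² = 122.74
Round up: n = 123.

123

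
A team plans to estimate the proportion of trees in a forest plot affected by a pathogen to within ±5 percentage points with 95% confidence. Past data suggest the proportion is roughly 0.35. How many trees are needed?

For a proportion with margin E = 0.05 at 95% confidence, z = 1.960.
n = p̂(1−p̂)(z/E)² = 0.35 × 0.65 × (1.960/0.05)² = 349.59
Round up: n = 350.

350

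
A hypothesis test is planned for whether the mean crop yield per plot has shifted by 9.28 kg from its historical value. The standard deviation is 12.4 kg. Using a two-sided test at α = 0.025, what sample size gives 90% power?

For a one-sample z-test, n = ((z_{α/2} + z_β)·σ/δ)².
z_{α/2} = 2.241 (two-sided α = 0.025); z_β = 1.282 (power 90% → β = 0.1).
n = (3.523 × 12.4 / 9.28)² = 22.16
Round up: n = 23.

n = 23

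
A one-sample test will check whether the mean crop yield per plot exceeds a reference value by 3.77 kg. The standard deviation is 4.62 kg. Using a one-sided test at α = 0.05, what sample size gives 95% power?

For a one-sample z-test, n = ((z_α + z_β)·σ/δ)².
z_α = 1.645 (one-sided α = 0.05); z_β = 1.645 (power 95% → β = 0.05).
n = (3.290 × 4.62 / 3.77)² = 16.26
Round up: n = 17.

n = 17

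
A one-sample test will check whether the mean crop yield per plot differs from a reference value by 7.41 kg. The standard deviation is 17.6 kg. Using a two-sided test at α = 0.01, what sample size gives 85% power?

For a one-sample z-test, n = ((z_{α/2} + z_β)·σ/δ)².
z_{α/2} = 2.576 (two-sided α = 0.01); z_β = 1.036 (power 85% → β = 0.15).
n = (3.612 × 17.6 / 7.41)² = 73.60
Round up: n = 74.

74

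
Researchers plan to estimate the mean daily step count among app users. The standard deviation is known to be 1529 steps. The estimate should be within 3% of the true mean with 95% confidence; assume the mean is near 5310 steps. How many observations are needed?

For a mean, the margin of error is E = z·σ/√n, so n = (zσ/E)².
At 95% confidence, z = 1.960.
E = 3% of 5310 = 159.3 steps.
n = (1.960 × 1529 / 159.3)² = 353.91
Round up: n = 354.

n = 354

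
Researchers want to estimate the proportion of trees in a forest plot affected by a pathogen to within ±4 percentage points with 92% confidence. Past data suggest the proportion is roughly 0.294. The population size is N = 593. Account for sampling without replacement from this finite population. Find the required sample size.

239

For a proportion with margin E = 0.04 at 92% confidence, z = 1.751.
n = p̂(1−p̂)(z/E)² = 0.294 × 0.706 × (1.751/0.04)² = 397.74 — call this n₀.
Finite-population correction with N = 593: n = n₀ / (1 + (n₀−1)/N) = 397.74 / 1.669 = 238.31
Round up: n = 239.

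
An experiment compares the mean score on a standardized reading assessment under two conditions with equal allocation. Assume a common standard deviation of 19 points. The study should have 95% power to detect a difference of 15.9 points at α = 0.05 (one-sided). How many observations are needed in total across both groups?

For two equal groups, n per group = 2·((z_α + z_β)·σ/δ)².
z_α = 1.645; z_β = 1.645 (power 95%).
n = 2 × (3.290 × 19 / 15.9)² = 2 × 15.46 = 30.92
Round up: n = 31 per group.
Total across both groups: 2 × 31 = 62.

62 total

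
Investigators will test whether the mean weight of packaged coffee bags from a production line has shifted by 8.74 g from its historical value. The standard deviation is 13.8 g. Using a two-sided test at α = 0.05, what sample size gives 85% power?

For a one-sample z-test, n = ((z_{α/2} + z_β)·σ/δ)².
z_{α/2} = 1.960 (two-sided α = 0.05); z_β = 1.036 (power 85% → β = 0.15).
n = (2.996 × 13.8 / 8.74)² = 22.38
Round up: n = 23.

23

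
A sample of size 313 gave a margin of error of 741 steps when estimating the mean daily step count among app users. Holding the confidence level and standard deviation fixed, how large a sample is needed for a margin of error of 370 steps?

Margin of error scales as 1/√n, so n₂ = n₁·(E₁/E₂)².
n₂ = 313 × (741/370)² = 313 × 4.011 = 1255.44
Round up: n₂ = 1256.

1256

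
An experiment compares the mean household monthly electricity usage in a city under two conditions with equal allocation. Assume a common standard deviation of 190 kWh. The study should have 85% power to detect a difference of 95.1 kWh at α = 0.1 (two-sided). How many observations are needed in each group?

58 per group

For two equal groups, n per group = 2·((z_{α/2} + z_β)·σ/δ)².
z_{α/2} = 1.645; z_β = 1.036 (power 85%).
n = 2 × (2.681 × 190 / 95.1)² = 2 × 28.69 = 57.38
Round up: n = 58 per group.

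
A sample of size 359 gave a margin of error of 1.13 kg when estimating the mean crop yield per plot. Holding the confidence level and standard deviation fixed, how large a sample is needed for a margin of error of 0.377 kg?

Margin of error scales as 1/√n, so n₂ = n₁·(E₁/E₂)².
n₂ = 359 × (1.13/0.377)² = 359 × 8.984 = 3225.26
Round up: n₂ = 3226.

n = 3226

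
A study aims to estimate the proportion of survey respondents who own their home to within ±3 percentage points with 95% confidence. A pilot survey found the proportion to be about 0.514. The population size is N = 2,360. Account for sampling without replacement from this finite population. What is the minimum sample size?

735

For a proportion with margin E = 0.03 at 95% confidence, z = 1.960.
n = p̂(1−p̂)(z/E)² = 0.514 × 0.486 × (1.960/0.03)² = 1066.27 — call this n₀.
Finite-population correction with N = 2,360: n = n₀ / (1 + (n₀−1)/N) = 1066.27 / 1.451 = 734.85
Round up: n = 735.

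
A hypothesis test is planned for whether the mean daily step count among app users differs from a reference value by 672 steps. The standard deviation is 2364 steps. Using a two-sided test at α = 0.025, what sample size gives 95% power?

For a one-sample z-test, n = ((z_{α/2} + z_β)·σ/δ)².
z_{α/2} = 2.241 (two-sided α = 0.025); z_β = 1.645 (power 95% → β = 0.05).
n = (3.886 × 2364 / 672)² = 186.88
Round up: n = 187.

187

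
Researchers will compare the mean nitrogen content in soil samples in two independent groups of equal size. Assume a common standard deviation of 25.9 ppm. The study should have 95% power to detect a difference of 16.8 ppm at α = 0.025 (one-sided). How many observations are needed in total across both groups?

124 total

For two equal groups, n per group = 2·((z_α + z_β)·σ/δ)².
z_α = 1.960; z_β = 1.645 (power 95%).
n = 2 × (3.605 × 25.9 / 16.8)² = 2 × 30.89 = 61.78
Round up: n = 62 per group.
Total across both groups: 2 × 62 = 124.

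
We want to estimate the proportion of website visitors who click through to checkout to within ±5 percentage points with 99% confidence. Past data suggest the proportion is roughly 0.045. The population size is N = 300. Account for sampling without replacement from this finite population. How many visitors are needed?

83

For a proportion with margin E = 0.05 at 99% confidence, z = 2.576.
n = p̂(1−p̂)(z/E)² = 0.045 × 0.955 × (2.576/0.05)² = 114.07 — call this n₀.
Finite-population correction with N = 300: n = n₀ / (1 + (n₀−1)/N) = 114.07 / 1.377 = 82.84
Round up: n = 83.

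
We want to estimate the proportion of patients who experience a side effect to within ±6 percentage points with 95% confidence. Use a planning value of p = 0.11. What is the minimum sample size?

105

For a proportion with margin E = 0.06 at 95% confidence, z = 1.960.
n = p̂(1−p̂)(z/E)² = 0.11 × 0.89 × (1.960/0.06)² = 104.47
Round up: n = 105.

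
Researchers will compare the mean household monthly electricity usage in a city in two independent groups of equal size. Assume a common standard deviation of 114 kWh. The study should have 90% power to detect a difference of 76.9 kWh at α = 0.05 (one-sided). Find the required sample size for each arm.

38 per group

For two equal groups, n per group = 2·((z_α + z_β)·σ/δ)².
z_α = 1.645; z_β = 1.282 (power 90%).
n = 2 × (2.927 × 114 / 76.9)² = 2 × 18.83 = 37.66
Round up: n = 38 per group.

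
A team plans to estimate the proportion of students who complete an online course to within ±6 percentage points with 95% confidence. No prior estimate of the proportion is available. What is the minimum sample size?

For a proportion with margin E = 0.06 at 95% confidence, z = 1.960.
With no prior estimate, use p = 0.5, which maximizes p(1−p) at 0.25.
n = 0.25 × (z/E)² = 0.25 × (1.960/0.06)² = 266.78
Round up: n = 267.

267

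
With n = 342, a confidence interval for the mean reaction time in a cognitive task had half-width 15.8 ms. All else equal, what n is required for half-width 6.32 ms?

n = 2138

Margin of error scales as 1/√n, so n₂ = n₁·(E₁/E₂)².
n₂ = 342 × (15.8/6.32)² = 342 × 6.25 = 2137.50
Round up: n₂ = 2138.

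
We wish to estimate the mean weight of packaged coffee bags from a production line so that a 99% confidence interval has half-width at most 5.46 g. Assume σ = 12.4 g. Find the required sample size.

35

For a mean, the margin of error is E = z·σ/√n, so n = (zσ/E)².
At 99% confidence, z = 2.576.
n = (2.576 × 12.4 / 5.46)² = 34.23
Round up: n = 35.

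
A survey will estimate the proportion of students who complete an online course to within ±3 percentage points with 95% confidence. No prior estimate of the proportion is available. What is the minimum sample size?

For a proportion with margin E = 0.03 at 95% confidence, z = 1.960.
With no prior estimate, use p = 0.5, which maximizes p(1−p) at 0.25.
n = 0.25 × (z/E)² = 0.25 × (1.960/0.03)² = 1067.11
Round up: n = 1068.

1068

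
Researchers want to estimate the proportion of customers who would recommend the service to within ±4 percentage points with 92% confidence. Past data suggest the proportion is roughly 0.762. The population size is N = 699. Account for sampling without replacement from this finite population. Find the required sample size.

n = 233

For a proportion with margin E = 0.04 at 92% confidence, z = 1.751.
n = p̂(1−p̂)(z/E)² = 0.762 × 0.238 × (1.751/0.04)² = 347.52 — call this n₀.
Finite-population correction with N = 699: n = n₀ / (1 + (n₀−1)/N) = 347.52 / 1.496 = 232.30
Round up: n = 233.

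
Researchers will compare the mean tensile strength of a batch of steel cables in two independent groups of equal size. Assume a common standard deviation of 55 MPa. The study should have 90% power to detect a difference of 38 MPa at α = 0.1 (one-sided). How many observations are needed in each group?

For two equal groups, n per group = 2·((z_α + z_β)·σ/δ)².
z_α = 1.282; z_β = 1.282 (power 90%).
n = 2 × (2.564 × 55 / 38)² = 2 × 13.77 = 27.54
Round up: n = 28 per group.

28 per group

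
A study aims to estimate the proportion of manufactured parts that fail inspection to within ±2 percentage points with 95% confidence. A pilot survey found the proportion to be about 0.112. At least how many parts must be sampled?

For a proportion with margin E = 0.02 at 95% confidence, z = 1.960.
n = p̂(1−p̂)(z/E)² = 0.112 × 0.888 × (1.960/0.02)² = 955.18
Round up: n = 956.

956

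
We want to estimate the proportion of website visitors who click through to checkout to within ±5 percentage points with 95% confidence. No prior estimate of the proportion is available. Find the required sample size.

For a proportion with margin E = 0.05 at 95% confidence, z = 1.960.
With no prior estimate, use p = 0.5, which maximizes p(1−p) at 0.25.
n = 0.25 × (z/E)² = 0.25 × (1.960/0.05)² = 384.16
Round up: n = 385.

n = 385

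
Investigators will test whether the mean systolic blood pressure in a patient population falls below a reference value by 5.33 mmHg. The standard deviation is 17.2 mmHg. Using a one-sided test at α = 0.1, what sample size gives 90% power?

69

For a one-sample z-test, n = ((z_α + z_β)·σ/δ)².
z_α = 1.282 (one-sided α = 0.1); z_β = 1.282 (power 90% → β = 0.1).
n = (2.564 × 17.2 / 5.33)² = 68.46
Round up: n = 69.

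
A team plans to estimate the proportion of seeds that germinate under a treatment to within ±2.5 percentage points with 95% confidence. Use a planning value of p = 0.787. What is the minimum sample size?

For a proportion with margin E = 0.025 at 95% confidence, z = 1.960.
n = p̂(1−p̂)(z/E)² = 0.787 × 0.213 × (1.960/0.025)² = 1030.35
Round up: n = 1031.

1031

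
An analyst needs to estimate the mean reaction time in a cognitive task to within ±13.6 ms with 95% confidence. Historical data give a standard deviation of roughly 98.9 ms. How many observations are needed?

For a mean, the margin of error is E = z·σ/√n, so n = (zσ/E)².
At 95% confidence, z = 1.960.
n = (1.960 × 98.9 / 13.6)² = 203.15
Round up: n = 204.

204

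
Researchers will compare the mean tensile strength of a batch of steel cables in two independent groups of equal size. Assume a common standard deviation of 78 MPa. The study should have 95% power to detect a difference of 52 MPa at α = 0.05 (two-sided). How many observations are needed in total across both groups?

For two equal groups, n per group = 2·((z_{α/2} + z_β)·σ/δ)².
z_{α/2} = 1.960; z_β = 1.645 (power 95%).
n = 2 × (3.605 × 78 / 52)² = 2 × 29.24 = 58.48
Round up: n = 59 per group.
Total across both groups: 2 × 59 = 118.

118 total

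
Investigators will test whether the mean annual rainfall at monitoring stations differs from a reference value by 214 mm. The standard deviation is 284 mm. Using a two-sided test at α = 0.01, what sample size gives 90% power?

n = 27

For a one-sample z-test, n = ((z_{α/2} + z_β)·σ/δ)².
z_{α/2} = 2.576 (two-sided α = 0.01); z_β = 1.282 (power 90% → β = 0.1).
n = (3.858 × 284 / 214)² = 26.21
Round up: n = 27.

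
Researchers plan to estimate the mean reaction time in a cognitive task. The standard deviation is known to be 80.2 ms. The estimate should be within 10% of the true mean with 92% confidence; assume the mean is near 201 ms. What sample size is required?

For a mean, the margin of error is E = z·σ/√n, so n = (zσ/E)².
At 92% confidence, z = 1.751.
E = 10% of 201 = 20.1 ms.
n = (1.751 × 80.2 / 20.1)² = 48.81
Round up: n = 49.

49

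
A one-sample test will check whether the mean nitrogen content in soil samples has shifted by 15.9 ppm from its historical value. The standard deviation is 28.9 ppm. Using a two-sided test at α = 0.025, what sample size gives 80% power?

32

For a one-sample z-test, n = ((z_{α/2} + z_β)·σ/δ)².
z_{α/2} = 2.241 (two-sided α = 0.025); z_β = 0.842 (power 80% → β = 0.2).
n = (3.083 × 28.9 / 15.9)² = 31.40
Round up: n = 32.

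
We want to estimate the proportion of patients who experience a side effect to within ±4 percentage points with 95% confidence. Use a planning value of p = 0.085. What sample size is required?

For a proportion with margin E = 0.04 at 95% confidence, z = 1.960.
n = p̂(1−p̂)(z/E)² = 0.085 × 0.915 × (1.960/0.04)² = 186.74
Round up: n = 187.

187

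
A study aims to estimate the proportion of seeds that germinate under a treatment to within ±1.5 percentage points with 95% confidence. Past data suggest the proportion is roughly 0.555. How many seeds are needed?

4217

For a proportion with margin E = 0.015 at 95% confidence, z = 1.960.
n = p̂(1−p̂)(z/E)² = 0.555 × 0.445 × (1.960/0.015)² = 4216.80
Round up: n = 4217.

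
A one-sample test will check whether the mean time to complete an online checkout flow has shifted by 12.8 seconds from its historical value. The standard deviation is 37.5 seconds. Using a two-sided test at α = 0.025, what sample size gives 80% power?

82

For a one-sample z-test, n = ((z_{α/2} + z_β)·σ/δ)².
z_{α/2} = 2.241 (two-sided α = 0.025); z_β = 0.842 (power 80% → β = 0.2).
n = (3.083 × 37.5 / 12.8)² = 81.58
Round up: n = 82.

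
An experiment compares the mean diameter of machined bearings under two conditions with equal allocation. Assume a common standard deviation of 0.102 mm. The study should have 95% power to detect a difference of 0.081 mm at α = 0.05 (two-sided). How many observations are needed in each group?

For two equal groups, n per group = 2·((z_{α/2} + z_β)·σ/δ)².
z_{α/2} = 1.960; z_β = 1.645 (power 95%).
n = 2 × (3.605 × 0.102 / 0.081)² = 2 × 20.61 = 41.22
Round up: n = 42 per group.

42 per group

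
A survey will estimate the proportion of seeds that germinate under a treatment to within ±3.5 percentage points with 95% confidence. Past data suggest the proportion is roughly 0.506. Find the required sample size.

For a proportion with margin E = 0.035 at 95% confidence, z = 1.960.
n = p̂(1−p̂)(z/E)² = 0.506 × 0.494 × (1.960/0.035)² = 783.89
Round up: n = 784.

784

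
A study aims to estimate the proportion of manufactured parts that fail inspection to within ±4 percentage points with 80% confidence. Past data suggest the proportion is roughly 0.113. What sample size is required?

For a proportion with margin E = 0.04 at 80% confidence, z = 1.282.
n = p̂(1−p̂)(z/E)² = 0.113 × 0.887 × (1.282/0.04)² = 102.96
Round up: n = 103.

103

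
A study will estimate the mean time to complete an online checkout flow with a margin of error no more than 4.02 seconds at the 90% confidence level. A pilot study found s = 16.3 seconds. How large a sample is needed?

45

For a mean, the margin of error is E = z·σ/√n, so n = (zσ/E)².
At 90% confidence, z = 1.645.
n = (1.645 × 16.3 / 4.02)² = 44.49
Round up: n = 45.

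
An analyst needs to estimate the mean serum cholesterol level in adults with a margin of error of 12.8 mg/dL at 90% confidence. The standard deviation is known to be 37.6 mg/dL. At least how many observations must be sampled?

24

For a mean, the margin of error is E = z·σ/√n, so n = (zσ/E)².
At 90% confidence, z = 1.645.
n = (1.645 × 37.6 / 12.8)² = 23.35
Round up: n = 24.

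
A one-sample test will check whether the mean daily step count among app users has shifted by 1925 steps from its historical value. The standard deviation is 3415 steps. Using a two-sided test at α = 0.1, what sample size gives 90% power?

27

For a one-sample z-test, n = ((z_{α/2} + z_β)·σ/δ)².
z_{α/2} = 1.645 (two-sided α = 0.1); z_β = 1.282 (power 90% → β = 0.1).
n = (2.927 × 3415 / 1925)² = 26.96
Round up: n = 27.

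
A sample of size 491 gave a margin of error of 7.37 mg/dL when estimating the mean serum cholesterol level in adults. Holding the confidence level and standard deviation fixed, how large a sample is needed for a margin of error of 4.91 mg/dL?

1107

Margin of error scales as 1/√n, so n₂ = n₁·(E₁/E₂)².
n₂ = 491 × (7.37/4.91)² = 491 × 2.253 = 1106.22
Round up: n₂ = 1107.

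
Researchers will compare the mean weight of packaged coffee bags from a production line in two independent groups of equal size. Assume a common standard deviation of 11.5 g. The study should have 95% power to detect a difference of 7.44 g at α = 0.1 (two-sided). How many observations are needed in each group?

For two equal groups, n per group = 2·((z_{α/2} + z_β)·σ/δ)².
z_{α/2} = 1.645; z_β = 1.645 (power 95%).
n = 2 × (3.290 × 11.5 / 7.44)² = 2 × 25.86 = 51.72
Round up: n = 52 per group.

52 per group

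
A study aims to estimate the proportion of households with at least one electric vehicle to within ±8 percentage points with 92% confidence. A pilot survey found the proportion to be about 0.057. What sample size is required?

n = 26

For a proportion with margin E = 0.08 at 92% confidence, z = 1.751.
n = p̂(1−p̂)(z/E)² = 0.057 × 0.943 × (1.751/0.08)² = 25.75
Round up: n = 26.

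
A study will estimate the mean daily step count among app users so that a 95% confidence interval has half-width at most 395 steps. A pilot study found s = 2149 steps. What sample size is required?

114

For a mean, the margin of error is E = z·σ/√n, so n = (zσ/E)².
At 95% confidence, z = 1.960.
n = (1.960 × 2149 / 395)² = 113.71
Round up: n = 114.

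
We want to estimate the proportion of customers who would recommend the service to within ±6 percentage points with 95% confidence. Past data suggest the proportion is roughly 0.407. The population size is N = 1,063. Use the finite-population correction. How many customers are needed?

208

For a proportion with margin E = 0.06 at 95% confidence, z = 1.960.
n = p̂(1−p̂)(z/E)² = 0.407 × 0.593 × (1.960/0.06)² = 257.55 — call this n₀.
Finite-population correction with N = 1,063: n = n₀ / (1 + (n₀−1)/N) = 257.55 / 1.241 = 207.53
Round up: n = 208.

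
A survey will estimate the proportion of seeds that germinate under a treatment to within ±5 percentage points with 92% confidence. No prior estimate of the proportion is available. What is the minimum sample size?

307

For a proportion with margin E = 0.05 at 92% confidence, z = 1.751.
With no prior estimate, use p = 0.5, which maximizes p(1−p) at 0.25.
n = 0.25 × (z/E)² = 0.25 × (1.751/0.05)² = 306.60
Round up: n = 307.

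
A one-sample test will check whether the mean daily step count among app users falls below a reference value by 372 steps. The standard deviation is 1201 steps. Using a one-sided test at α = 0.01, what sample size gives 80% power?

105

For a one-sample z-test, n = ((z_α + z_β)·σ/δ)².
z_α = 2.326 (one-sided α = 0.01); z_β = 0.842 (power 80% → β = 0.2).
n = (3.168 × 1201 / 372)² = 104.61
Round up: n = 105.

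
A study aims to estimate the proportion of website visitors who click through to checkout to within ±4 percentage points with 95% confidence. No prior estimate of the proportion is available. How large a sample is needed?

For a proportion with margin E = 0.04 at 95% confidence, z = 1.960.
With no prior estimate, use p = 0.5, which maximizes p(1−p) at 0.25.
n = 0.25 × (z/E)² = 0.25 × (1.960/0.04)² = 600.25
Round up: n = 601.

601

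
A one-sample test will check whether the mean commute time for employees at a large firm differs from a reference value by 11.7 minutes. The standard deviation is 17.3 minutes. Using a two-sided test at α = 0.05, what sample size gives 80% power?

For a one-sample z-test, n = ((z_{α/2} + z_β)·σ/δ)².
z_{α/2} = 1.960 (two-sided α = 0.05); z_β = 0.842 (power 80% → β = 0.2).
n = (2.802 × 17.3 / 11.7)² = 17.17
Round up: n = 18.

18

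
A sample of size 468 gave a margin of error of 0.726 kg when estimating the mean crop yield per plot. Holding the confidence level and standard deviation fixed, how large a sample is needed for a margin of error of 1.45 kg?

118

Margin of error scales as 1/√n, so n₂ = n₁·(E₁/E₂)².
n₂ = 468 × (0.726/1.45)² = 468 × 0.2507 = 117.33
Round up: n₂ = 118.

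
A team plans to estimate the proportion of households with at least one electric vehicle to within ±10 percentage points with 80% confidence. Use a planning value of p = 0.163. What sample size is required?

For a proportion with margin E = 0.1 at 80% confidence, z = 1.282.
n = p̂(1−p̂)(z/E)² = 0.163 × 0.837 × (1.282/0.1)² = 22.42
Round up: n = 23.

23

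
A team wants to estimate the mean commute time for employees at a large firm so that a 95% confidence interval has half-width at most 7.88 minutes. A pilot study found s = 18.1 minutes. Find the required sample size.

For a mean, the margin of error is E = z·σ/√n, so n = (zσ/E)².
At 95% confidence, z = 1.960.
n = (1.960 × 18.1 / 7.88)² = 20.27
Round up: n = 21.

21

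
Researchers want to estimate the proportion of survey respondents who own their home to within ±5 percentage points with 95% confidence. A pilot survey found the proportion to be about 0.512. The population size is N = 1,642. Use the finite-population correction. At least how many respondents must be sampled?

312

For a proportion with margin E = 0.05 at 95% confidence, z = 1.960.
n = p̂(1−p̂)(z/E)² = 0.512 × 0.488 × (1.960/0.05)² = 383.94 — call this n₀.
Finite-population correction with N = 1,642: n = n₀ / (1 + (n₀−1)/N) = 383.94 / 1.233 = 311.39
Round up: n = 312.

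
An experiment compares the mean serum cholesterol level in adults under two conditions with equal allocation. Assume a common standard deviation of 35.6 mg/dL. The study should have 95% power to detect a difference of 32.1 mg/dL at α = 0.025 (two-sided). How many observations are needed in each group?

For two equal groups, n per group = 2·((z_{α/2} + z_β)·σ/δ)².
z_{α/2} = 2.241; z_β = 1.645 (power 95%).
n = 2 × (3.886 × 35.6 / 32.1)² = 2 × 18.57 = 37.14
Round up: n = 38 per group.

38 per group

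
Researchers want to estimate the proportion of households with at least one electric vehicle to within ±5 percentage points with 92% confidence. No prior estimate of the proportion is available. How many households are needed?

307

For a proportion with margin E = 0.05 at 92% confidence, z = 1.751.
With no prior estimate, use p = 0.5, which maximizes p(1−p) at 0.25.
n = 0.25 × (z/E)² = 0.25 × (1.751/0.05)² = 306.60
Round up: n = 307.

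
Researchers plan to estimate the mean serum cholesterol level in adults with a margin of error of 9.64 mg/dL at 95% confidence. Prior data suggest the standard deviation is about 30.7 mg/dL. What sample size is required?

39

For a mean, the margin of error is E = z·σ/√n, so n = (zσ/E)².
At 95% confidence, z = 1.960.
n = (1.960 × 30.7 / 9.64)² = 38.96
Round up: n = 39.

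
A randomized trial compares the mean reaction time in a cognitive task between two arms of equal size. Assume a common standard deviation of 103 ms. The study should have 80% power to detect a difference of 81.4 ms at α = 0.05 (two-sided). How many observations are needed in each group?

For two equal groups, n per group = 2·((z_{α/2} + z_β)·σ/δ)².
z_{α/2} = 1.960; z_β = 0.842 (power 80%).
n = 2 × (2.802 × 103 / 81.4)² = 2 × 12.57 = 25.14
Round up: n = 26 per group.

26 per group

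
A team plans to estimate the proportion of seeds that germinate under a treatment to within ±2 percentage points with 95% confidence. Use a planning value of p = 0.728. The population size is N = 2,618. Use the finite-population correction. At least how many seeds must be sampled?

For a proportion with margin E = 0.02 at 95% confidence, z = 1.960.
n = p̂(1−p̂)(z/E)² = 0.728 × 0.272 × (1.960/0.02)² = 1901.75 — call this n₀.
Finite-population correction with N = 2,618: n = n₀ / (1 + (n₀−1)/N) = 1901.75 / 1.726 = 1101.83
Round up: n = 1102.

1102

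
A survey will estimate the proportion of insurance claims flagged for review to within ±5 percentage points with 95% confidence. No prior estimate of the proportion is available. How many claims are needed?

For a proportion with margin E = 0.05 at 95% confidence, z = 1.960.
With no prior estimate, use p = 0.5, which maximizes p(1−p) at 0.25.
n = 0.25 × (z/E)² = 0.25 × (1.960/0.05)² = 384.16
Round up: n = 385.

385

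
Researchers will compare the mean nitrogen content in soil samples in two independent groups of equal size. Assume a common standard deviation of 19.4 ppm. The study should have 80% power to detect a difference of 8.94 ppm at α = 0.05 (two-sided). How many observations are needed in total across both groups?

148 total

For two equal groups, n per group = 2·((z_{α/2} + z_β)·σ/δ)².
z_{α/2} = 1.960; z_β = 0.842 (power 80%).
n = 2 × (2.802 × 19.4 / 8.94)² = 2 × 36.97 = 73.94
Round up: n = 74 per group.
Total across both groups: 2 × 74 = 148.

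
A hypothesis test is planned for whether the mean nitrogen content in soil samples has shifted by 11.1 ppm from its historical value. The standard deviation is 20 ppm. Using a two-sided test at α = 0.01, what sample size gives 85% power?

n = 43

For a one-sample z-test, n = ((z_{α/2} + z_β)·σ/δ)².
z_{α/2} = 2.576 (two-sided α = 0.01); z_β = 1.036 (power 85% → β = 0.15).
n = (3.612 × 20 / 11.1)² = 42.36
Round up: n = 43.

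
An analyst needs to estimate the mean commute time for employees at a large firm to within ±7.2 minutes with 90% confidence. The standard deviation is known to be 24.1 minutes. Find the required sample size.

For a mean, the margin of error is E = z·σ/√n, so n = (zσ/E)².
At 90% confidence, z = 1.645.
n = (1.645 × 24.1 / 7.2)² = 30.32
Round up: n = 31.

31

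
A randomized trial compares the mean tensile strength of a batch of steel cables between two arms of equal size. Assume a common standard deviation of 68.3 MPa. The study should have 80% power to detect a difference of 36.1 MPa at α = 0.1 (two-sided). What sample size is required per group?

For two equal groups, n per group = 2·((z_{α/2} + z_β)·σ/δ)².
z_{α/2} = 1.645; z_β = 0.842 (power 80%).
n = 2 × (2.487 × 68.3 / 36.1)² = 2 × 22.14 = 44.28
Round up: n = 45 per group.

45 per group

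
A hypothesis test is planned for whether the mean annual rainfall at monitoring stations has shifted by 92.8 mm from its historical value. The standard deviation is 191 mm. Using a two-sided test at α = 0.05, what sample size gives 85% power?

For a one-sample z-test, n = ((z_{α/2} + z_β)·σ/δ)².
z_{α/2} = 1.960 (two-sided α = 0.05); z_β = 1.036 (power 85% → β = 0.15).
n = (2.996 × 191 / 92.8)² = 38.02
Round up: n = 39.

n = 39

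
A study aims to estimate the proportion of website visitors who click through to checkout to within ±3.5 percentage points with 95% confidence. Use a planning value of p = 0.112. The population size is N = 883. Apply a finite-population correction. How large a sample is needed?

231

For a proportion with margin E = 0.035 at 95% confidence, z = 1.960.
n = p̂(1−p̂)(z/E)² = 0.112 × 0.888 × (1.960/0.035)² = 311.89 — call this n₀.
Finite-population correction with N = 883: n = n₀ / (1 + (n₀−1)/N) = 311.89 / 1.352 = 230.69
Round up: n = 231.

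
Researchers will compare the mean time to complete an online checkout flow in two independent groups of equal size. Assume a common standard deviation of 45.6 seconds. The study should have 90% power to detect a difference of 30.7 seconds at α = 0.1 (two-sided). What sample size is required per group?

For two equal groups, n per group = 2·((z_{α/2} + z_β)·σ/δ)².
z_{α/2} = 1.645; z_β = 1.282 (power 90%).
n = 2 × (2.927 × 45.6 / 30.7)² = 2 × 18.90 = 37.80
Round up: n = 38 per group.

38 per group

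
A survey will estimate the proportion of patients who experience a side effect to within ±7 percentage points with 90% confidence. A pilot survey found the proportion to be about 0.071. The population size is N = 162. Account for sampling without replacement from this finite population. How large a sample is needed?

30

For a proportion with margin E = 0.07 at 90% confidence, z = 1.645.
n = p̂(1−p̂)(z/E)² = 0.071 × 0.929 × (1.645/0.07)² = 36.43 — call this n₀.
Finite-population correction with N = 162: n = n₀ / (1 + (n₀−1)/N) = 36.43 / 1.219 = 29.89
Round up: n = 30.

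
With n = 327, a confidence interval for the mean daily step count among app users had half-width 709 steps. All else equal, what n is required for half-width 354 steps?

1312

Margin of error scales as 1/√n, so n₂ = n₁·(E₁/E₂)².
n₂ = 327 × (709/354)² = 327 × 4.011 = 1311.60
Round up: n₂ = 1312.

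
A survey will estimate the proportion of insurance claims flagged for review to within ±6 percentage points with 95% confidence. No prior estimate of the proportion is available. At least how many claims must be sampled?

For a proportion with margin E = 0.06 at 95% confidence, z = 1.960.
With no prior estimate, use p = 0.5, which maximizes p(1−p) at 0.25.
n = 0.25 × (z/E)² = 0.25 × (1.960/0.06)² = 266.78
Round up: n = 267.

267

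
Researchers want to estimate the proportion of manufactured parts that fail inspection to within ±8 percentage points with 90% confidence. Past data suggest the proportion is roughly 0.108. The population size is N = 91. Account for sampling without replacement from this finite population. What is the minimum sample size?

For a proportion with margin E = 0.08 at 90% confidence, z = 1.645.
n = p̂(1−p̂)(z/E)² = 0.108 × 0.892 × (1.645/0.08)² = 40.73 — call this n₀.
Finite-population correction with N = 91: n = n₀ / (1 + (n₀−1)/N) = 40.73 / 1.437 = 28.34
Round up: n = 29.

29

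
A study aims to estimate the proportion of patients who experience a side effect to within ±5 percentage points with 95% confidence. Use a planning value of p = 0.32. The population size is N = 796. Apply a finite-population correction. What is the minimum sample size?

For a proportion with margin E = 0.05 at 95% confidence, z = 1.960.
n = p̂(1−p̂)(z/E)² = 0.32 × 0.68 × (1.960/0.05)² = 334.37 — call this n₀.
Finite-population correction with N = 796: n = n₀ / (1 + (n₀−1)/N) = 334.37 / 1.419 = 235.64
Round up: n = 236.

236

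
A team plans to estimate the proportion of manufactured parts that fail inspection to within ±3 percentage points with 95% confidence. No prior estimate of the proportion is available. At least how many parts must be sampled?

1068

For a proportion with margin E = 0.03 at 95% confidence, z = 1.960.
With no prior estimate, use p = 0.5, which maximizes p(1−p) at 0.25.
n = 0.25 × (z/E)² = 0.25 × (1.960/0.03)² = 1067.11
Round up: n = 1068.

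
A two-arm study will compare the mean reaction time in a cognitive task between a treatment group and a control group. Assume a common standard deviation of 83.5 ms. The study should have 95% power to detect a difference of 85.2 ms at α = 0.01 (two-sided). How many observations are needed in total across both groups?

70 total

For two equal groups, n per group = 2·((z_{α/2} + z_β)·σ/δ)².
z_{α/2} = 2.576; z_β = 1.645 (power 95%).
n = 2 × (4.221 × 83.5 / 85.2)² = 2 × 17.11 = 34.22
Round up: n = 35 per group.
Total across both groups: 2 × 35 = 70.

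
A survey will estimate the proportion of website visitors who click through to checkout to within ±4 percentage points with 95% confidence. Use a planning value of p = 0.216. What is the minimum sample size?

For a proportion with margin E = 0.04 at 95% confidence, z = 1.960.
n = p̂(1−p̂)(z/E)² = 0.216 × 0.784 × (1.960/0.04)² = 406.59
Round up: n = 407.

n = 407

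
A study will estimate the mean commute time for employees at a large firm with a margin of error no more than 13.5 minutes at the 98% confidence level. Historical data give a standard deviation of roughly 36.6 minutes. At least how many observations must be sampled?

For a mean, the margin of error is E = z·σ/√n, so n = (zσ/E)².
At 98% confidence, z = 2.326.
n = (2.326 × 36.6 / 13.5)² = 39.77
Round up: n = 40.

n = 40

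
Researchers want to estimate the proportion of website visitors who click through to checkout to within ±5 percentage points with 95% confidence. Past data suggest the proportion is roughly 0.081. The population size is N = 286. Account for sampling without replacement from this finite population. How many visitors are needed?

For a proportion with margin E = 0.05 at 95% confidence, z = 1.960.
n = p̂(1−p̂)(z/E)² = 0.081 × 0.919 × (1.960/0.05)² = 114.39 — call this n₀.
Finite-population correction with N = 286: n = n₀ / (1 + (n₀−1)/N) = 114.39 / 1.396 = 81.94
Round up: n = 82.

n = 82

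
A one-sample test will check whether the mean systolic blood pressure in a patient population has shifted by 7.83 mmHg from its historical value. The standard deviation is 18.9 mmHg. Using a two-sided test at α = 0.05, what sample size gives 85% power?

n = 53

For a one-sample z-test, n = ((z_{α/2} + z_β)·σ/δ)².
z_{α/2} = 1.960 (two-sided α = 0.05); z_β = 1.036 (power 85% → β = 0.15).
n = (2.996 × 18.9 / 7.83)² = 52.30
Round up: n = 53.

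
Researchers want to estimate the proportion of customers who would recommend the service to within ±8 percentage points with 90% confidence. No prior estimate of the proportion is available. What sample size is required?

For a proportion with margin E = 0.08 at 90% confidence, z = 1.645.
With no prior estimate, use p = 0.5, which maximizes p(1−p) at 0.25.
n = 0.25 × (z/E)² = 0.25 × (1.645/0.08)² = 105.70
Round up: n = 106.

106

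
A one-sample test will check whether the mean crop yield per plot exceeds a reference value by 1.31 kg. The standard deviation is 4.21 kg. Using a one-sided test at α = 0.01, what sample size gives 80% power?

For a one-sample z-test, n = ((z_α + z_β)·σ/δ)².
z_α = 2.326 (one-sided α = 0.01); z_β = 0.842 (power 80% → β = 0.2).
n = (3.168 × 4.21 / 1.31)² = 103.66
Round up: n = 104.

104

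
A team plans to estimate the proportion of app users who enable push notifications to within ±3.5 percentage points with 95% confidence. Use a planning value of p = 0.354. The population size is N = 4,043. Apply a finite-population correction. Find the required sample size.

For a proportion with margin E = 0.035 at 95% confidence, z = 1.960.
n = p̂(1−p̂)(z/E)² = 0.354 × 0.646 × (1.960/0.035)² = 717.15 — call this n₀.
Finite-population correction with N = 4,043: n = n₀ / (1 + (n₀−1)/N) = 717.15 / 1.177 = 609.30
Round up: n = 610.

n = 610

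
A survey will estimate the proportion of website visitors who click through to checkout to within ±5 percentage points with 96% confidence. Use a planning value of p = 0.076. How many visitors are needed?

n = 119

For a proportion with margin E = 0.05 at 96% confidence, z = 2.054.
n = p̂(1−p̂)(z/E)² = 0.076 × 0.924 × (2.054/0.05)² = 118.51
Round up: n = 119.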